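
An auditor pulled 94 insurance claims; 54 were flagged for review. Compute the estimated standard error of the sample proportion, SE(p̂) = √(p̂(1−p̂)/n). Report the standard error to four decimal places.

SE = 0.0510

Sample proportion p̂ = 54/94 = 0.57447.
p̂(1−p̂) = 0.244454.
SE = √(0.244454/94) = √0.002600574 = 0.0510.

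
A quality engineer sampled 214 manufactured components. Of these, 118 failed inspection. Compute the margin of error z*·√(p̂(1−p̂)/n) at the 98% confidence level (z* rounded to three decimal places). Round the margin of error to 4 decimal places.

ME = 0.0791

With x = 118 successes in n = 214, p̂ = 0.55140.
SE = √(p̂(1−p̂)/n) = √(0.247358/214) = 0.033998.
z* = 2.326 at the 98% level.
Margin of error = z*·SE = 2.326 × 0.033998 = 0.0791.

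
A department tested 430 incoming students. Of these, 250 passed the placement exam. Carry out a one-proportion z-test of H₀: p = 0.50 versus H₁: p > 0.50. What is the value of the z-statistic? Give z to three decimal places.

With x = 250 successes in n = 430, p̂ = 0.58140.
Null standard error: √(0.50·0.50/430) = √0.000581395 = 0.024112.
Test statistic: z = 0.08140/0.024112 = 3.376.

z = 3.376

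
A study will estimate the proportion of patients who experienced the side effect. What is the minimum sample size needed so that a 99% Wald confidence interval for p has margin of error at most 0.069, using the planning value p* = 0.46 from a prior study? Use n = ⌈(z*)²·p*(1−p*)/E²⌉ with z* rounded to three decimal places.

n = 347

z* = 2.576 at the 99% level.
p*(1−p*) = 0.2484.
(z*)²·p*(1−p*)/E² = 6.635776·0.2484/0.004761 = 346.214.
Rounding up, n = 347.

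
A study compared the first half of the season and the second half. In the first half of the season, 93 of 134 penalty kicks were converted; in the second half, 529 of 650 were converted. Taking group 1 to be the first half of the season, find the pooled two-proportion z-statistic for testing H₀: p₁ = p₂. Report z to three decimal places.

z = -3.119

Sample proportions: p̂₁ = 93/134 = 0.69403 and p̂₂ = 529/650 = 0.81385.
Pooling: p̂ = 622/784 = 0.79337.
SE = √[p̂(1−p̂)(1/n₁+1/n₂)] = √[0.79337·0.20663·(1/134+1/650)] ≈ 0.038414.
z = (p̂₁ − p̂₂)/SE = (0.69403 − 0.81385)/0.038414 = -0.11982/0.038414 = -3.119.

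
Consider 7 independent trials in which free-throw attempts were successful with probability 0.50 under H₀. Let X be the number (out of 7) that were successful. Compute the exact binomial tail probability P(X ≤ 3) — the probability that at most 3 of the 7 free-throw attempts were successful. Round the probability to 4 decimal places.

P = 0.5000

X is binomial with n = 7 and p = 0.50.
P(X ≤ 3) = C(7,0)·0.50^0·0.50^7 + C(7,1)·0.50^1·0.50^6 + C(7,2)·0.50^2·0.50^5 + C(7,3)·0.50^3·0.50^4.
= 0.007812 + 0.054688 + 0.164062 + 0.273438 = 0.5000.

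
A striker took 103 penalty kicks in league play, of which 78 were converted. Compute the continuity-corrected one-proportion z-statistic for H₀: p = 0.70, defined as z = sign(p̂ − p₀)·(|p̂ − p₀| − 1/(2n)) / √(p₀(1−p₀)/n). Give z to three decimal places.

z = 1.161

p̂ = 78/103 = 0.75728. p̂ − p₀ = 0.057282.
Continuity correction 1/(2n) = 1/206 = 0.004854.
Corrected numerator: |0.057282| − 0.004854 = 0.052428.
Null standard error: √(0.70·0.30/103) = √0.002038835 = 0.045153.
z = (+)0.052428/0.045153 = 1.161.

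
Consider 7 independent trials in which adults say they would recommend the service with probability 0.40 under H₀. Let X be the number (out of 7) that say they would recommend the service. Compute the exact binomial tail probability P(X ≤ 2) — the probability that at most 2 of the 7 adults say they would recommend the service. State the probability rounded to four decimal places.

X ~ Binomial(n=7, p=0.40).
P(X ≤ 2) = C(7,0)·0.40^0·0.60^7 + C(7,1)·0.40^1·0.60^6 + C(7,2)·0.40^2·0.60^5.
= 0.027994 + 0.130637 + 0.261274 = 0.4199.

P = 0.4199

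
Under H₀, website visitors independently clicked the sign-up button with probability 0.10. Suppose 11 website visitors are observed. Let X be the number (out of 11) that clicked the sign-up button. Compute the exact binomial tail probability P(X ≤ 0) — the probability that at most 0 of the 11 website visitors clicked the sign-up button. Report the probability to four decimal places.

X ~ Binomial(n=11, p=0.10).
P(X ≤ 0) = C(11,0)·0.10^0·0.90^11.
= 0.313811 = 0.3138.

P = 0.3138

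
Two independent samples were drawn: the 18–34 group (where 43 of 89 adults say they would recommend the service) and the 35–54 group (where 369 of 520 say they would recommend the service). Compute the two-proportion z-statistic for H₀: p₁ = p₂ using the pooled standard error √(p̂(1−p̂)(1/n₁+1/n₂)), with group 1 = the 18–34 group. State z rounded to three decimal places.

Sample proportions: p̂₁ = 43/89 = 0.48315 and p̂₂ = 369/520 = 0.70962.
Pooled p̂ = (43+369)/(89+520) = 412/609 = 0.67652.
SE = √[p̂(1−p̂)(1/n₁+1/n₂)] = √[0.67652·0.32348·(1/89+1/520)] ≈ 0.053663.
z = (p̂₁ − p̂₂)/SE = (0.48315 − 0.70962)/0.053663 = -0.22647/0.053663 = -4.220.

z = -4.220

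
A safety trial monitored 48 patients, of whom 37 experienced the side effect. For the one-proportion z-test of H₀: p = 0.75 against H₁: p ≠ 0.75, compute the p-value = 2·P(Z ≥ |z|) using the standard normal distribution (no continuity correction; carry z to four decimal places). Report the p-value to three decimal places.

The sample proportion is 37/48 = 0.77083.
SE₀ = √(0.75·0.25/48) = 0.062500.
Test statistic (full precision, shown to 4 dp): z = (37/48 − 0.75)/SE₀ ≈ 0.3333.
p-value = 2·P(Z ≥ |z|) with z = 0.3333 → 0.739.

p-value = 0.739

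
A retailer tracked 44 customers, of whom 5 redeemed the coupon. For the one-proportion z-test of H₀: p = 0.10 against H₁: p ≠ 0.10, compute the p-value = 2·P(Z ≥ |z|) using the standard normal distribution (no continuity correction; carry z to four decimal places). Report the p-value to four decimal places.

p-value = 0.7630

Sample proportion p̂ = 5/44 = 0.11364.
SE₀ = √(0.10·0.90/44) = 0.045227.
Test statistic (full precision, shown to 4 dp): z = (5/44 − 0.10)/SE₀ ≈ 0.3015.
p-value = 2·P(Z ≥ |z|) with z = 0.3015 → 0.7630.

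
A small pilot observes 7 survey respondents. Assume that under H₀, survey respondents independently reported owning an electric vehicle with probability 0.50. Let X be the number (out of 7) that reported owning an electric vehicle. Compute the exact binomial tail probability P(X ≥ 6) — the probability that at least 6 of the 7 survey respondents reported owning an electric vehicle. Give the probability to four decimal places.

X ~ Binomial(n=7, p=0.50).
P(X ≥ 6) = C(7,6)·0.50^6·0.50^1 + C(7,7)·0.50^7·0.50^0.
= 0.054688 + 0.007812 = 0.0625.

P = 0.0625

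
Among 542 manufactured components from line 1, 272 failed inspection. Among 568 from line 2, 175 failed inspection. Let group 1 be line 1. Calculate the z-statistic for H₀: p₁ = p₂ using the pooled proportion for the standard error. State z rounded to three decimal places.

Sample proportions: p̂₁ = 272/542 = 0.50185 and p̂₂ = 175/568 = 0.30810.
Pooled p̂ = (272+175)/(542+568) = 447/1110 = 0.40270.
SE = √[p̂(1−p̂)(1/n₁+1/n₂)] = √[0.40270·0.59730·(1/542+1/568)] ≈ 0.029449.
z = (p̂₁ − p̂₂)/SE = (0.50185 − 0.30810)/0.029449 = 0.19375/0.029449 = 6.579.

z = 6.579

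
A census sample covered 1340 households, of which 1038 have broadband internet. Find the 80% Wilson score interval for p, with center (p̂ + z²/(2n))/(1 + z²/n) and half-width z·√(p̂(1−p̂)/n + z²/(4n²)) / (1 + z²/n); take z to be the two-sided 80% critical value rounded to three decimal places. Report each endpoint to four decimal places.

Here p̂ = 1038/1340 = 0.77463 and z = 1.282 (z² = 1.643524).
1 + z²/n = 1.001227.
Center = (0.77463 + 0.000613)/1.001227 = 0.77429.
Radicand: p̂(1−p̂)/n + z²/(4n²) = 0.000130284 + 0.000000229 = 0.000130513.
Half-width = 1.282·√0.000130513/1.001227 = 0.01463.
So the interval runs from 0.7597 to 0.7889.

(0.7597, 0.7889)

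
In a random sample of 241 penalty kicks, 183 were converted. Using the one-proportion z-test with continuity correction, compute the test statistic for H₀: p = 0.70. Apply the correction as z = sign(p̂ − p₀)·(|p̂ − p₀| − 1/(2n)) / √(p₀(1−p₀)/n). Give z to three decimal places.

With x = 183 successes in n = 241, p̂ = 0.75934. p̂ − p₀ = 0.059336.
1/(2n) = 0.002075.
Corrected numerator: |0.059336| − 0.002075 = 0.057261.
SE₀ = √(0.70·0.30/241) = 0.029519.
z = +0.057261/0.029519 = 1.940.

z = 1.940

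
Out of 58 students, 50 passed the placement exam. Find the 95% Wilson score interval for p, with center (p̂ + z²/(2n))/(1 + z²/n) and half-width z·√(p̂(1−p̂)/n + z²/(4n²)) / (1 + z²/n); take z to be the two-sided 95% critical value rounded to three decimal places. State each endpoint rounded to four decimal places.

(0.7507, 0.9284)

p̂ = 50/58 = 0.86207; z = 1.960, so z² = 3.841600.
Denominator 1 + z²/n = 1 + 3.841600/58 = 1.066234.
Adjusted center: (0.86207 + z²/(2n))/1.066234 = 0.83958.
Radicand: p̂(1−p̂)/n + z²/(4n²) = 0.002050105 + 0.000285493 = 0.002335598.
Half-width = 1.960·√0.002335598/1.066234 = 0.08884.
So the interval runs from 0.7507 to 0.9284.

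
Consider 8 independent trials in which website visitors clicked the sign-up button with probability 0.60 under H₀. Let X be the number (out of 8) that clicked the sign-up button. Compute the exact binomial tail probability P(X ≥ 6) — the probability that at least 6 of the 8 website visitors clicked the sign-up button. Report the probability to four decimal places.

P = 0.3154

X ~ Binomial(n=8, p=0.60).
P(X ≥ 6) = C(8,6)·0.60^6·0.40^2 + C(8,7)·0.60^7·0.40^1 + C(8,8)·0.60^8·0.40^0.
= 0.209019 + 0.089580 + 0.016796 = 0.3154.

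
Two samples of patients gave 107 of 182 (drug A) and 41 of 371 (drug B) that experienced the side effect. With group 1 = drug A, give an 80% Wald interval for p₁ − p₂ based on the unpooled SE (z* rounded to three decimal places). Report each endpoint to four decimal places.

p̂₁ = 107/182 = 0.58791, p̂₂ = 41/371 = 0.11051; p̂₁ − p̂₂ = 0.47740.
SE = √(0.001331162 + 0.000264957) = √0.001596119 = 0.039951.
z* = 1.282 at the 80% level. Margin = 1.282·0.039951 = 0.05122.
So the interval runs from 0.4262 to 0.5286.

(0.4262, 0.5286)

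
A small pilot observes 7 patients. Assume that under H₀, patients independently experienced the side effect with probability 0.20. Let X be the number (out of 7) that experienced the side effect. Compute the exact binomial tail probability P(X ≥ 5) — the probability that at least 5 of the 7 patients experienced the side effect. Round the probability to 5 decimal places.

X is binomial with n = 7 and p = 0.20.
P(X ≥ 5) = C(7,5)·0.20^5·0.80^2 + C(7,6)·0.20^6·0.80^1 + C(7,7)·0.20^7·0.80^0.
= 0.004301 + 0.000358 + 0.000013 = 0.00467.

P = 0.00467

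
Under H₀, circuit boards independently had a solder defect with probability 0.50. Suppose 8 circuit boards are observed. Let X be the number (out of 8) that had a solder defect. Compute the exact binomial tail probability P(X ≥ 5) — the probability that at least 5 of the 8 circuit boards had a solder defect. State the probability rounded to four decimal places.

X ~ Binomial(n=8, p=0.50).
P(X ≥ 5) = C(8,5)·0.50^5·0.50^3 + C(8,6)·0.50^6·0.50^2 + C(8,7)·0.50^7·0.50^1 + C(8,8)·0.50^8·0.50^0.
= 0.218750 + 0.109375 + 0.031250 + 0.003906 = 0.3633.

P = 0.3633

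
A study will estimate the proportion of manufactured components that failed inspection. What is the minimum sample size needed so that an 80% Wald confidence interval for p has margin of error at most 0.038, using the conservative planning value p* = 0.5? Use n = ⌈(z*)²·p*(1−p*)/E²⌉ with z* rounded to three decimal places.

n = 285

For 80% confidence, z* = 1.282.
p*(1−p*) = 0.2500.
Required n before rounding: 1.643524 × 0.2500 / 0.038² = 284.544.
⌈284.544⌉ = 285.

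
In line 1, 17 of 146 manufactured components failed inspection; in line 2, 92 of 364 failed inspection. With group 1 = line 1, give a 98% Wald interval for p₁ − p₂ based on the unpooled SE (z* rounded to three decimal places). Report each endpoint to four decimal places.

(-0.2177, -0.0549)

p̂₁ = 0.11644, p̂₂ = 0.25275, so the observed difference is -0.13631.
Unpooled SE = √(p̂₁(1−p̂₁)/n₁ + p̂₂(1−p̂₂)/n₂) = √(0.000704661 + 0.000518863) = 0.034979.
For 98% confidence, z* = 2.326. Margin of error = 0.08136.
So the interval runs from -0.2177 to -0.0549.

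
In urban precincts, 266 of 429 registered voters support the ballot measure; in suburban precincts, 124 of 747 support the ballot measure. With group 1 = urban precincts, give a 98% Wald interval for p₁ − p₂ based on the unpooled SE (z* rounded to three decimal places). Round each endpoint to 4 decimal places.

p̂₁ = 266/429 = 0.62005, p̂₂ = 124/747 = 0.16600; p̂₁ − p̂₂ = 0.45405.
SE = √(0.000549158 + 0.000185331) = √0.000734489 = 0.027101.
The 98% critical value is z* = 2.326. Margin of error = 0.06304.
CI: 0.45405 ± 0.06304 = (0.3910, 0.5171).

(0.3910, 0.5171)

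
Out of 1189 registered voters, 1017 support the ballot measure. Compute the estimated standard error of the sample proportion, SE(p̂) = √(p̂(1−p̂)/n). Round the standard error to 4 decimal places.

The sample proportion is 1017/1189 = 0.85534.
p̂(1−p̂) = 0.85534·0.14466 = 0.123733.
Dividing by n and taking the root: √0.000104065 = 0.0102.

SE = 0.0102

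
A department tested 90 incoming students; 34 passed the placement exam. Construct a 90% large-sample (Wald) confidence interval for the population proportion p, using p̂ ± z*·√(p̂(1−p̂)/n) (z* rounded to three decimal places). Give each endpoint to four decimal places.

With x = 34 successes in n = 90, p̂ = 0.37778.
SE(p̂) = √(0.37778·0.62222/90) = 0.051106.
The 90% critical value is z* = 1.645.
Margin = 1.645·0.051106 = 0.08407.
CI: 0.37778 ± 0.08407 = (0.2937, 0.4618).

(0.2937, 0.4618)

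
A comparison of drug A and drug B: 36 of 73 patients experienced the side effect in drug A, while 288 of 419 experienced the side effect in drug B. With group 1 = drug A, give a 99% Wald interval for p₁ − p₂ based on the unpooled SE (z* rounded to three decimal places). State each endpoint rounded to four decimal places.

p̂₁ = 0.49315, p̂₂ = 0.68735, so the observed difference is -0.19420.
SE = √(0.003424015 + 0.000512887) = √0.003936902 = 0.062745.
The 99% critical value is z* = 2.576. Margin of error = 0.16163.
CI: -0.19420 ± 0.16163 = (-0.3558, -0.0326).

(-0.3558, -0.0326)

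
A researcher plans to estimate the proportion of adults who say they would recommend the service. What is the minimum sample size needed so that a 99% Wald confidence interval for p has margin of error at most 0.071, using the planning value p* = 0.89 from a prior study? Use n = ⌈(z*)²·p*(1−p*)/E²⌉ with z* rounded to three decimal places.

z* = 2.576 at the 99% level.
p*(1−p*) = 0.0979.
Required n before rounding: 6.635776 × 0.0979 / 0.071² = 128.872.
⌈128.872⌉ = 129.

n = 129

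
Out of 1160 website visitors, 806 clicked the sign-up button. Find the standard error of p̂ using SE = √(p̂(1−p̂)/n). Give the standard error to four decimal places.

SE = 0.0135

Sample proportion p̂ = 806/1160 = 0.69483.
p̂(1−p̂) = 0.212041.
SE = √(0.212041/1160) = √0.000182794 = 0.0135.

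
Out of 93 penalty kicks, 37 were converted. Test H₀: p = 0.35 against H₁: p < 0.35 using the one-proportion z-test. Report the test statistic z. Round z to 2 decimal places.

z = 0.97

Sample proportion p̂ = 37/93 = 0.39785.
SE₀ = √(0.35·0.65/93) = 0.049459.
z = (p̂ − p₀)/SE = (0.39785 − 0.35)/0.049459 = 0.97.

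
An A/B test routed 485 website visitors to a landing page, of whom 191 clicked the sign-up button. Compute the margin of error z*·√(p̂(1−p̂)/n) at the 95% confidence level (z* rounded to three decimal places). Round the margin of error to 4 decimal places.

ME = 0.0435

p̂ = 191/485 = 0.39381.
Standard error of p̂: √(0.238725/485) = √0.000492216 = 0.022186.
For 95% confidence, z* = 1.960.
Margin of error = z*·SE = 1.960 × 0.022186 = 0.0435.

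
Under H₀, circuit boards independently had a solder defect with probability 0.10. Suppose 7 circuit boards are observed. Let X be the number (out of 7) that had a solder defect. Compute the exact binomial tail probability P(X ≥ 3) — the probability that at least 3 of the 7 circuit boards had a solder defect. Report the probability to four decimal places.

X is binomial with n = 7 and p = 0.10.
P(X ≥ 3) = Σ_{j=3}^{7} C(7,j)·0.10^j·0.90^{7−j}.
= 0.022964 + 0.002552 + 0.000170 + 0.000006 + 0.000000 = 0.0257.

P = 0.0257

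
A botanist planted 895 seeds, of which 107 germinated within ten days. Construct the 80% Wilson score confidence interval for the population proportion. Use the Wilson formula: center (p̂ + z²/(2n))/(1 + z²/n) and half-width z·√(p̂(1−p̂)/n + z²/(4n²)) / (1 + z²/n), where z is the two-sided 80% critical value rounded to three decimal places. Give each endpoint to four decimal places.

Here p̂ = 107/895 = 0.11955 and z = 1.282 (z² = 1.643524).
Denominator 1 + z²/n = 1 + 1.643524/895 = 1.001836.
Center = (0.11955 + 0.000918)/1.001836 = 0.12025.
Radicand: p̂(1−p̂)/n + z²/(4n²) = 0.000117609 + 0.000000513 = 0.000118122.
Half-width = z·√(radicand)/denom = 1.282·0.010868/1.001836 = 0.01391.
So the interval runs from 0.1063 to 0.1342.

(0.1063, 0.1342)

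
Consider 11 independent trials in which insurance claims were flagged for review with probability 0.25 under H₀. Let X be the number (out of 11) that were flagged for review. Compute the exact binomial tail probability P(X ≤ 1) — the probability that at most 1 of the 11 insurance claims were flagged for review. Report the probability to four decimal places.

P = 0.1971

X ~ Binomial(n=11, p=0.25).
P(X ≤ 1) = C(11,0)·0.25^0·0.75^11 + C(11,1)·0.25^1·0.75^10.
= 0.042235 + 0.154862 = 0.1971.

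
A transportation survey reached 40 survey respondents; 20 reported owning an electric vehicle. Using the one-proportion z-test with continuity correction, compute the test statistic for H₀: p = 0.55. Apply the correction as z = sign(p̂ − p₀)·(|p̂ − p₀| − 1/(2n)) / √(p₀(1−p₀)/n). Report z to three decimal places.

z = -0.477

p̂ = 20/40 = 0.50000. p̂ − p₀ = -0.050000.
1/(2n) = 0.012500.
Corrected numerator: |-0.050000| − 0.012500 = 0.037500.
Null standard error: √(0.55·0.45/40) = √0.006187500 = 0.078661.
z = −0.037500/0.078661 = -0.477.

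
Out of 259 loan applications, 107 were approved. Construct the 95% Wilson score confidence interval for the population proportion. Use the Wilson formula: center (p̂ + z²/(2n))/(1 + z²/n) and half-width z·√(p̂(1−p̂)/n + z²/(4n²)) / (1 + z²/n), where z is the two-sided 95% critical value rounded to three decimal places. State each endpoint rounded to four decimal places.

p̂ = 107/259 = 0.41313; z = 1.960, so z² = 3.841600.
Denominator 1 + z²/n = 1 + 3.841600/259 = 1.014832.
Adjusted center: (0.41313 + z²/(2n))/1.014832 = 0.41440.
Radicand: p̂(1−p̂)/n + z²/(4n²) = 0.000936113 + 0.000014317 = 0.000950430.
Half-width = 1.960·√0.000950430/1.014832 = 0.05954.
Interval: 0.41440 ± 0.05954 → (0.3549, 0.4739).

(0.3549, 0.4739)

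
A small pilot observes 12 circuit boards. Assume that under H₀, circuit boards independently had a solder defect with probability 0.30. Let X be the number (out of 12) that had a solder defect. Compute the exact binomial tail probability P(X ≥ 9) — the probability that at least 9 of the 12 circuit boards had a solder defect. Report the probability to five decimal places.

X is binomial with n = 12 and p = 0.30.
P(X ≥ 9) = C(12,9)·0.30^9·0.70^3 + C(12,10)·0.30^10·0.70^2 + C(12,11)·0.30^11·0.70^1 + C(12,12)·0.30^12·0.70^0.
= 0.001485 + 0.000191 + 0.000015 + 0.000001 = 0.00169.

P = 0.00169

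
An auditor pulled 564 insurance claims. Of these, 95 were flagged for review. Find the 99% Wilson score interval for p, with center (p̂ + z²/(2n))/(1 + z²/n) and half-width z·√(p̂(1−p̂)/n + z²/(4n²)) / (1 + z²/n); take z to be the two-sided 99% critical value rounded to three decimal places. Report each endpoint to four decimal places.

(0.1318, 0.2128)

p̂ = 95/564 = 0.16844; z = 2.576, so z² = 6.635776.
Denominator 1 + z²/n = 1 + 6.635776/564 = 1.011766.
Center = (0.16844 + 0.005883)/1.011766 = 0.17230.
Radicand: p̂(1−p̂)/n + z²/(4n²) = 0.000248347 + 0.000005215 = 0.000253562.
Half-width = 2.576·√0.000253562/1.011766 = 0.04054.
Interval: 0.17230 ± 0.04054 → (0.1318, 0.2128).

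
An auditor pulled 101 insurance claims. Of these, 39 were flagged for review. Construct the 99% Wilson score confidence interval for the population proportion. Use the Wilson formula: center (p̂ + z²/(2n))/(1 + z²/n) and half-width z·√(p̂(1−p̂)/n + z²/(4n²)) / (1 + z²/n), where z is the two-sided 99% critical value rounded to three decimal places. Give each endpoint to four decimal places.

(0.2721, 0.5142)

p̂ = 39/101 = 0.38614; z = 2.576, so z² = 6.635776.
Denominator 1 + z²/n = 1 + 6.635776/101 = 1.065701.
Center = (0.38614 + 0.032850)/1.065701 = 0.39316.
Radicand: p̂(1−p̂)/n + z²/(4n²) = 0.002346887 + 0.000162626 = 0.002509513.
Half-width = 2.576·√0.002509513/1.065701 = 0.12109.
So the interval runs from 0.2721 to 0.5142.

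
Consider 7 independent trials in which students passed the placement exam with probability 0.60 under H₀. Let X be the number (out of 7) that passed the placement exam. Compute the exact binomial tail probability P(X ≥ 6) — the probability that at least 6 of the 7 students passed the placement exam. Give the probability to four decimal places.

X is binomial with n = 7 and p = 0.60.
P(X ≥ 6) = C(7,6)·0.60^6·0.40^1 + C(7,7)·0.60^7·0.40^0.
= 0.130637 + 0.027994 = 0.1586.

P = 0.1586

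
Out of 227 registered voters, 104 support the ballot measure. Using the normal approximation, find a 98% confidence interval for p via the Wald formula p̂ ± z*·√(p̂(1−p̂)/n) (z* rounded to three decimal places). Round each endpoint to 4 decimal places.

With x = 104 successes in n = 227, p̂ = 0.45815.
Standard error of p̂: √(0.248249/227) = √0.001093606 = 0.033070.
z* = 2.326 at the 98% level.
Margin = 2.326·0.033070 = 0.07692.
Interval: 0.45815 ± 0.07692 → (0.3812, 0.5351).

(0.3812, 0.5351)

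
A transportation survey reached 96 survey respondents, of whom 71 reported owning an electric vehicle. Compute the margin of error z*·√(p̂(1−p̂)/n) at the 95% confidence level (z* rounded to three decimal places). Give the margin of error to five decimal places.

ME = 0.08779

Sample proportion p̂ = 71/96 = 0.73958.
Standard error of p̂: √(0.192600/96) = √0.002006248 = 0.044791.
z* = 1.960 at the 95% level.
Margin of error = z*·SE = 1.960 × 0.044791 = 0.08779.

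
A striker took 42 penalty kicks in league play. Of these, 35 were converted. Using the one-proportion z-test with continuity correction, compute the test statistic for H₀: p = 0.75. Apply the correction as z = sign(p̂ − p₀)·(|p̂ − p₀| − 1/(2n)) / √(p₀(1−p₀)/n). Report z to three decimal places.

Sample proportion p̂ = 35/42 = 0.83333. p̂ − p₀ = 0.083333.
Continuity correction 1/(2n) = 1/84 = 0.011905.
Corrected numerator: |0.083333| − 0.011905 = 0.071428.
Null standard error: √(0.75·0.25/42) = √0.004464286 = 0.066815.
z = (+)0.071428/0.066815 = 1.069.

z = 1.069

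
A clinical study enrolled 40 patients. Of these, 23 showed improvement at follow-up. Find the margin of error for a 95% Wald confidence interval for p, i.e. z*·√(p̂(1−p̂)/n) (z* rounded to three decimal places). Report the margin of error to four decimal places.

With x = 23 successes in n = 40, p̂ = 0.57500.
SE = √(p̂(1−p̂)/n) = √(0.244375/40) = 0.078162.
For 95% confidence, z* = 1.960.
ME = 1.960·0.078162 = 0.1532.

ME = 0.1532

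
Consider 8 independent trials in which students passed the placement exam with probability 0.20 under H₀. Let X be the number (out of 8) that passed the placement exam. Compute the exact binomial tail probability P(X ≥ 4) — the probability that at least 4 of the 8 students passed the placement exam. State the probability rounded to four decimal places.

P = 0.0563

X is binomial with n = 8 and p = 0.20.
P(X ≥ 4) = Σ_{j=4}^{8} C(8,j)·0.20^j·0.80^{8−j}.
= 0.045875 + 0.009175 + 0.001147 + 0.000082 + 0.000003 = 0.0563.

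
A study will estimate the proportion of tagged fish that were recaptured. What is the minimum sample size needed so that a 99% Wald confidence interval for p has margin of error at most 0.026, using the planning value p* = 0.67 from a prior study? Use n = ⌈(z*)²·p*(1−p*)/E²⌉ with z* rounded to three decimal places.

For 99% confidence, z* = 2.576.
p*(1−p*) = 0.2211.
Required n before rounding: 6.635776 × 0.2211 / 0.026² = 2170.370.
Rounding up, n = 2171.

n = 2171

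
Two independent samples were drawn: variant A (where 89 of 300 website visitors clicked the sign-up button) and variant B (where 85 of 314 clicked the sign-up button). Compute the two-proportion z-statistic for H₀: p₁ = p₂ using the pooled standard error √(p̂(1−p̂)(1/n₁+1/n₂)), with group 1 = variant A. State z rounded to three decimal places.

p̂₁ = 89/300 = 0.29667, p̂₂ = 85/314 = 0.27070.
Pooling: p̂ = 174/614 = 0.28339.
Pooled SE = √[0.2030791·0.00651805] ≈ 0.036382.
z = 0.02597/0.036382 = 0.714.

z = 0.714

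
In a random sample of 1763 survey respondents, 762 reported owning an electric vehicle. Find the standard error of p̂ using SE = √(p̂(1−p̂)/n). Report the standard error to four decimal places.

With x = 762 successes in n = 1763, p̂ = 0.43222.
p̂(1−p̂) = 0.43222·0.56778 = 0.245406.
SE = √(0.245406/1763) = √0.000139198 = 0.0118.

SE = 0.0118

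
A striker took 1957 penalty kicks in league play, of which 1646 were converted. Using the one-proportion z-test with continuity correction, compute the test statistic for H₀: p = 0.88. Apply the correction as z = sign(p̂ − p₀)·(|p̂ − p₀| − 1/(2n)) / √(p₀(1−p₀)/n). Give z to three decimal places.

Sample proportion p̂ = 1646/1957 = 0.84108. p̂ − p₀ = -0.038917.
1/(2n) = 0.000255.
Corrected numerator: |-0.038917| − 0.000255 = 0.038662.
SE₀ = √(0.88·0.12/1957) = 0.007346.
z = −0.038662/0.007346 = -5.263.

z = -5.263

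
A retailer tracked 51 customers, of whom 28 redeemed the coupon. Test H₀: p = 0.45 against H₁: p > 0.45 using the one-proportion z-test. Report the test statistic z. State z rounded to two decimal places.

z = 1.42

With x = 28 successes in n = 51, p̂ = 0.54902.
Under H₀, SE = √(p₀(1−p₀)/n) = √(0.45·0.55/51) = √0.004852941 = 0.069663.
z = (0.54902 − 0.45)/0.069663 = 0.09902/0.069663 = 1.42.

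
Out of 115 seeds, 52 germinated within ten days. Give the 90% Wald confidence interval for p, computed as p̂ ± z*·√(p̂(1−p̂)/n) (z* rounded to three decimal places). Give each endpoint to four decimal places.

(0.3758, 0.5285)

The sample proportion is 52/115 = 0.45217.
SE(p̂) = √(0.45217·0.54783/115) = 0.046411.
z* = 1.645 at the 90% level.
Margin = 1.645·0.046411 = 0.07635.
CI: 0.45217 ± 0.07635 = (0.3758, 0.5285).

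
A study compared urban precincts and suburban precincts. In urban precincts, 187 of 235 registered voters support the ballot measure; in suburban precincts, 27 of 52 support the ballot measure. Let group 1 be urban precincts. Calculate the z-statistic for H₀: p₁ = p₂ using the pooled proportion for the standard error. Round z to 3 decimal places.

p̂₁ = 187/235 = 0.79574, p̂₂ = 27/52 = 0.51923.
Pooled p̂ = (187+27)/(235+52) = 214/287 = 0.74564.
SE = √[p̂(1−p̂)(1/n₁+1/n₂)] = √[0.74564·0.25436·(1/235+1/52)] ≈ 0.066741.
z = (p̂₁ − p̂₂)/SE = (0.79574 − 0.51923)/0.066741 = 0.27651/0.066741 = 4.143.

z = 4.143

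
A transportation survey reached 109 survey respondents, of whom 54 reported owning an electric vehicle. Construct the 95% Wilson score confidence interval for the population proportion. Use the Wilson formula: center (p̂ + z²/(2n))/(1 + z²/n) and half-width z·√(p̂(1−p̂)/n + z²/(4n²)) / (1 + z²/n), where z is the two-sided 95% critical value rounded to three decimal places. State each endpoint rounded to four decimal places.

Here p̂ = 54/109 = 0.49541 and z = 1.960 (z² = 3.841600).
1 + z²/n = 1.035244.
Adjusted center: (0.49541 + z²/(2n))/1.035244 = 0.49557.
Radicand: p̂(1−p̂)/n + z²/(4n²) = 0.002293385 + 0.000080835 = 0.002374220.
Half-width = 1.960·√0.002374220/1.035244 = 0.09225.
CI: 0.49557 ± 0.09225 = (0.4033, 0.5878).

(0.4033, 0.5878)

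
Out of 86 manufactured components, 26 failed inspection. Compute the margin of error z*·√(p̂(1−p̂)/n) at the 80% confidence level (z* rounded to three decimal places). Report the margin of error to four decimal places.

With x = 26 successes in n = 86, p̂ = 0.30233.
SE = √(p̂(1−p̂)/n) = √(0.210925/86) = 0.049524.
z* = 1.282 at the 80% level.
ME = 1.282·0.049524 = 0.0635.

ME = 0.0635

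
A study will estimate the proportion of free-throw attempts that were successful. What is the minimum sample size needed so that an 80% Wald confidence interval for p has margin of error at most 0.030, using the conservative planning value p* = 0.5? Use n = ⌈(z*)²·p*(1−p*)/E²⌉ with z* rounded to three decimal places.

z* = 1.282 at the 80% level.
p*(1−p*) = 0.50·0.50 = 0.2500.
Required n before rounding: 1.643524 × 0.2500 / 0.030² = 456.534.
⌈456.534⌉ = 457.

n = 457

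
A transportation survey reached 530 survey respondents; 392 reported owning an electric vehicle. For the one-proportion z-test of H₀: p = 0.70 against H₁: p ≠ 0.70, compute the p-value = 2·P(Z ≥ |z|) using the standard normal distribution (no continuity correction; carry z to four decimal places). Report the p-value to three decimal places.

p-value = 0.047

With x = 392 successes in n = 530, p̂ = 0.73962.
SE₀ = √(0.70·0.30/530) = 0.019905.
Test statistic (full precision, shown to 4 dp): z = (392/530 − 0.70)/SE₀ ≈ 1.9905.
From the standard normal, 2·P(Z ≥ |z|) = 0.047.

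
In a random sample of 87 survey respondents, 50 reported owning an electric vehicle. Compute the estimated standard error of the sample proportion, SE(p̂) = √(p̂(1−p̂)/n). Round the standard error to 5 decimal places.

SE = 0.05300

Sample proportion p̂ = 50/87 = 0.57471.
p̂(1−p̂) = 0.57471·0.42529 = 0.244418.
SE = √(0.244418/87) = √0.002809402 = 0.05300.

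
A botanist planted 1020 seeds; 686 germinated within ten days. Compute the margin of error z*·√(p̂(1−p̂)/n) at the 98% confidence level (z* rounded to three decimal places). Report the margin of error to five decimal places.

p̂ = 686/1020 = 0.67255.
SE = √(p̂(1−p̂)/n) = √(0.220227/1020) = 0.014694.
The 98% critical value is z* = 2.326.
So ME = 0.03418.

ME = 0.03418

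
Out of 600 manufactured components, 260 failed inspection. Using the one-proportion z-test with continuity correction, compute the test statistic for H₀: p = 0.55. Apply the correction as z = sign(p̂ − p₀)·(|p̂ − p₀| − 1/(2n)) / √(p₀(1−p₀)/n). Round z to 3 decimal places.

p̂ = 260/600 = 0.43333. p̂ − p₀ = -0.116667.
1/(2n) = 0.000833.
Corrected numerator: |-0.116667| − 0.000833 = 0.115834.
Null standard error: √(0.55·0.45/600) = √0.000412500 = 0.020310.
z = (−)0.115834/0.020310 = -5.703.

z = -5.703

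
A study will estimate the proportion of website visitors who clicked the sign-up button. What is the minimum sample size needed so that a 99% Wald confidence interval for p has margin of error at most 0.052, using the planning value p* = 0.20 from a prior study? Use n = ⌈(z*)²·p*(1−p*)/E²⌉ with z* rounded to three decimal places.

n = 393

z* = 2.576 at the 99% level.
p*(1−p*) = 0.20·0.80 = 0.1600.
Required n before rounding: 6.635776 × 0.1600 / 0.052² = 392.649.
Rounding up, n = 393.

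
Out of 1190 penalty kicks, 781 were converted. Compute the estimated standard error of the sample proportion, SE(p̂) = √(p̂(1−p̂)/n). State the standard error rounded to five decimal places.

SE = 0.01377

With x = 781 successes in n = 1190, p̂ = 0.65630.
p̂(1−p̂) = 0.65630·0.34370 = 0.225570.
SE = √(0.225570/1190) = 0.01377.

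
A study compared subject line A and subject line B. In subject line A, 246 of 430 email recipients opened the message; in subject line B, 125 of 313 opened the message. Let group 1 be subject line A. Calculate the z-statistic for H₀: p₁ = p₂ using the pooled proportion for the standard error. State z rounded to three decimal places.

Sample proportions: p̂₁ = 246/430 = 0.57209 and p̂₂ = 125/313 = 0.39936.
Pooling: p̂ = 371/743 = 0.49933.
SE = √[p̂(1−p̂)(1/n₁+1/n₂)] = √[0.49933·0.50067·(1/430+1/313)] ≈ 0.037150.
z = (p̂₁ − p̂₂)/SE = (0.57209 − 0.39936)/0.037150 = 0.17273/0.037150 = 4.650.

z = 4.650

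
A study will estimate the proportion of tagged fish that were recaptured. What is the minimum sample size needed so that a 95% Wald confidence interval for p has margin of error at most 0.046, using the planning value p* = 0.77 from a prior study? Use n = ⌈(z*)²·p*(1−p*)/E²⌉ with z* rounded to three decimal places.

n = 322

z* = 1.960 at the 95% level.
p*(1−p*) = 0.1771.
(z*)²·p*(1−p*)/E² = 3.841600·0.1771/0.002116 = 321.525.
Rounding up, n = 322.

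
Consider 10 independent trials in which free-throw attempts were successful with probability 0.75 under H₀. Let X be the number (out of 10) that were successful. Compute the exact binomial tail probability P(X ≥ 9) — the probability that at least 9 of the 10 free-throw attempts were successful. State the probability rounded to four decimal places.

P = 0.2440

X ~ Binomial(n=10, p=0.75).
P(X ≥ 9) = C(10,9)·0.75^9·0.25^1 + C(10,10)·0.75^10·0.25^0.
= 0.187712 + 0.056314 = 0.2440.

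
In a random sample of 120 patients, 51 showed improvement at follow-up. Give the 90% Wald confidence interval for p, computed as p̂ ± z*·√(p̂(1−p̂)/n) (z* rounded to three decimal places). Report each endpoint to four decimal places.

(0.3508, 0.4992)

p̂ = 51/120 = 0.42500.
SE(p̂) = √(0.42500·0.57500/120) = 0.045127.
z* = 1.645 at the 90% level.
Margin = 1.645·0.045127 = 0.07423.
CI: 0.42500 ± 0.07423 = (0.3508, 0.4992).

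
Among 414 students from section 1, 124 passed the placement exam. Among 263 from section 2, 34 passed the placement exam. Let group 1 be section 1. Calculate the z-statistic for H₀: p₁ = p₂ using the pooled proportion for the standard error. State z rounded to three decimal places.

z = 5.104

p̂₁ = 124/414 = 0.29952, p̂₂ = 34/263 = 0.12928.
Pooled p̂ = (124+34)/(414+263) = 158/677 = 0.23338.
Pooled SE = √[0.1789151·0.00621774] ≈ 0.033353.
z = (p̂₁ − p̂₂)/SE = (0.29952 − 0.12928)/0.033353 = 0.17024/0.033353 = 5.104.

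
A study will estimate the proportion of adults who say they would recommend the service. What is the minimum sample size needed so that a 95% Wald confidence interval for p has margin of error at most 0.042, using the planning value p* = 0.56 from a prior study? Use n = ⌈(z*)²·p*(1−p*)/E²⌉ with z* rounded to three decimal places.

The 95% critical value is z* = 1.960.
p*(1−p*) = 0.2464.
Required n before rounding: 3.841600 × 0.2464 / 0.042² = 536.604.
Rounding up, n = 537.

n = 537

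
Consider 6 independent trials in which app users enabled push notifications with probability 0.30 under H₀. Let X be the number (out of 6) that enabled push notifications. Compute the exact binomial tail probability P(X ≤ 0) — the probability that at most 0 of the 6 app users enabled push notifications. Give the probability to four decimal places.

X is binomial with n = 6 and p = 0.30.
P(X ≤ 0) = C(6,0)·0.30^0·0.70^6.
= 0.117649 = 0.1176.

P = 0.1176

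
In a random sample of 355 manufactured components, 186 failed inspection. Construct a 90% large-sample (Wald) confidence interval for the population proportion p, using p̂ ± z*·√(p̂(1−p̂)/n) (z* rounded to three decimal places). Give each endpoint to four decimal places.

(0.4803, 0.5675)

p̂ = 186/355 = 0.52394.
SE = √(p̂(1−p̂)/n) = √(0.249427/355) = 0.026507.
For 90% confidence, z* = 1.645.
Margin = 1.645·0.026507 = 0.04360.
Interval: 0.52394 ± 0.04360 → (0.4803, 0.5675).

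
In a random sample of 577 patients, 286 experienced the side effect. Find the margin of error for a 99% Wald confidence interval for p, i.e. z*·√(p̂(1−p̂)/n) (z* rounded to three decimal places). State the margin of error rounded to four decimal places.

The sample proportion is 286/577 = 0.49567.
SE(p̂) = √(0.49567·0.50433/577) = 0.020814.
z* = 2.576 at the 99% level.
ME = 2.576·0.020814 = 0.0536.

ME = 0.0536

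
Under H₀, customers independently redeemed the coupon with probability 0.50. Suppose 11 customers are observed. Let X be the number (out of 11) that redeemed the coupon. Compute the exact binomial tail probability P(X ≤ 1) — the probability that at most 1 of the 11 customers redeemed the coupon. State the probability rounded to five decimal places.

P = 0.00586

X is binomial with n = 11 and p = 0.50.
P(X ≤ 1) = C(11,0)·0.50^0·0.50^11 + C(11,1)·0.50^1·0.50^10.
= 0.000488 + 0.005371 = 0.00586.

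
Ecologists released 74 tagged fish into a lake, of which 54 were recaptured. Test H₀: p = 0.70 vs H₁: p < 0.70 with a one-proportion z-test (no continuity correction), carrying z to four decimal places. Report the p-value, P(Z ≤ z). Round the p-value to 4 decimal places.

p-value = 0.7116

Sample proportion p̂ = 54/74 = 0.72973.
SE₀ = √(0.70·0.30/74) = 0.053271.
Test statistic (full precision, shown to 4 dp): z = (54/74 − 0.70)/SE₀ ≈ 0.5581.
p-value = P(Z ≤ z) with z = 0.5581 → 0.7116.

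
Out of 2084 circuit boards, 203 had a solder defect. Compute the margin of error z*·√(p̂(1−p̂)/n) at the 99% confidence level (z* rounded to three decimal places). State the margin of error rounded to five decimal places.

The sample proportion is 203/2084 = 0.09741.
SE = √(p̂(1−p̂)/n) = √(0.087920/2084) = 0.006495.
For 99% confidence, z* = 2.576.
So ME = 0.01673.

ME = 0.01673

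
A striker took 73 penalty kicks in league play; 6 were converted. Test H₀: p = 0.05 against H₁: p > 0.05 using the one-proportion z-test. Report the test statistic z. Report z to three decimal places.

Sample proportion p̂ = 6/73 = 0.08219.
Under H₀, SE = √(p₀(1−p₀)/n) = √(0.05·0.95/73) = √0.000650685 = 0.025509.
z = (0.08219 − 0.05)/0.025509 = 0.03219/0.025509 = 1.262.

z = 1.262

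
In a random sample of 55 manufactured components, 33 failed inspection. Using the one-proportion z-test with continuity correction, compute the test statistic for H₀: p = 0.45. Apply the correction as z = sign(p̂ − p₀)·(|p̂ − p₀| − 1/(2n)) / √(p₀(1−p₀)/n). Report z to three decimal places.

z = 2.101

Sample proportion p̂ = 33/55 = 0.60000. p̂ − p₀ = 0.150000.
Continuity correction 1/(2n) = 1/110 = 0.009091.
Corrected numerator: |0.150000| − 0.009091 = 0.140909.
Under H₀, SE = √(p₀(1−p₀)/n) = √(0.45·0.55/55) = √0.004500000 = 0.067082.
z = (+)0.140909/0.067082 = 2.101.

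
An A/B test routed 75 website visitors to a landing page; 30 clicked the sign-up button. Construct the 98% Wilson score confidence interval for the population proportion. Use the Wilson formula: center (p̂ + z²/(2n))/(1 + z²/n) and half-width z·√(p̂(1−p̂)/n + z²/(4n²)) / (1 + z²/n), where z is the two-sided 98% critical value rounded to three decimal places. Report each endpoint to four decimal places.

(0.2795, 0.5340)

p̂ = 30/75 = 0.40000; z = 2.326, so z² = 5.410276.
1 + z²/n = 1.072137.
Adjusted center: (0.40000 + z²/(2n))/1.072137 = 0.40673.
Radicand: p̂(1−p̂)/n + z²/(4n²) = 0.003200000 + 0.000240457 = 0.003440457.
Half-width = 2.326·√0.003440457/1.072137 = 0.12725.
So the interval runs from 0.2795 to 0.5340.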